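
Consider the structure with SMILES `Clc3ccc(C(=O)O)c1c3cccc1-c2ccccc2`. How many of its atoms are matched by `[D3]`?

7

The query [D3] means: atom with exactly three heavy-atom neighbours.
Check the 20 heavy atoms by environment: 6× c (aromatic, D3) → match; 10× c (aromatic, D2) → no; 1× C (D3) → match; 2× O (D1) → no; 1× Cl (D1) → no.
Summing the matching environments: 6 + 1 = 7 matching atoms.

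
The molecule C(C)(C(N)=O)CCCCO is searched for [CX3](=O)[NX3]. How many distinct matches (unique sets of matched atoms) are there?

1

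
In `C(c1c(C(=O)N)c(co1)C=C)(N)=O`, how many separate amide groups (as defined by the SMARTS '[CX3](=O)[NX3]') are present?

2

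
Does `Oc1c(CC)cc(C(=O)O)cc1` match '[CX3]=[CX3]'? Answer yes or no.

No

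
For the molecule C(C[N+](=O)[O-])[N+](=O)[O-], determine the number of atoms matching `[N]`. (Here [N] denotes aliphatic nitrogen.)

2

The query [N] means: uppercase N matches aliphatic (non-aromatic) nitrogen only.
Check the 8 heavy atoms by environment: 2× C → no; 2× N (charge +1) → match; 2× O (charge -1) → no; 2× O → no.
That gives 2 matching atoms.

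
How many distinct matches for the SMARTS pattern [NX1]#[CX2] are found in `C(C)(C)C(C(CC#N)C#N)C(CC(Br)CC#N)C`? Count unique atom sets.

[NX1]#[CX2] is the SMARTS for a nitrile: a nitrogen triple-bonded to a two-connected carbon.
The molecule carries 3 separate instances of a nitrile (-C#N) meeting every constraint; each maps to a distinct set of atoms, giving 3 matches.

3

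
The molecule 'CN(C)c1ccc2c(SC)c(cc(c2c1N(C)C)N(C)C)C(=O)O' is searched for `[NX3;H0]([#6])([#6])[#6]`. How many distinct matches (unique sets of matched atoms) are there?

3

[NX3;H0]([#6])([#6])[#6] is the SMARTS for a tertiary amine: a trivalent nitrogen with no H, bonded to three carbons.
The molecule carries 3 separate instances of a dimethylamino group (-N(CH3)2) meeting every constraint; each maps to a distinct set of atoms, giving 3 matches.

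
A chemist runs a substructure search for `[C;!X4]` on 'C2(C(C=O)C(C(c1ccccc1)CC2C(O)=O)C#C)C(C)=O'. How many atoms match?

5

Check the 22 heavy atoms by environment: 7× C (X4) → no; 3× C (X3) → match; 3× O (X1) → no; 1× O (X2) → no; 2× C (X2) → match; 6× c (aromatic, X3) → no.
Summing the matching environments: 3 + 2 = 5 matching atoms.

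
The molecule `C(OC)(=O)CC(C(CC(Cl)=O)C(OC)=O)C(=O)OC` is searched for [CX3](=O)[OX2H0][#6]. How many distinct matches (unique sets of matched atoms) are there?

3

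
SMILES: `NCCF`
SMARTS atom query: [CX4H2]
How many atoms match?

2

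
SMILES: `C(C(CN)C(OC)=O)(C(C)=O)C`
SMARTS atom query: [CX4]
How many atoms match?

6

Check the 12 heavy atoms by environment: 6× C (X4) → match; 2× C (X3) → no; 2× O (X1) → no; 1× O (X2) → no; 1× N (X3) → no.
That gives 6 matching atoms.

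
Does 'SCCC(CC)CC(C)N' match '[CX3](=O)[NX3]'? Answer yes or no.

The pattern [CX3](=O)[NX3] describes a carbonyl carbon bonded to a trivalent nitrogen — an amide.
The closest candidate here is a primary amino group (-NH2), but the -NH2 is not attached to a carbonyl carbon. No other fragment satisfies the full query, so there is no match.

No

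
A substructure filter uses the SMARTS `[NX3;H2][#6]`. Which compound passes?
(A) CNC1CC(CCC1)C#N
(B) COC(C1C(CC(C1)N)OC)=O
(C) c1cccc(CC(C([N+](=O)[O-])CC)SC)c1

[NX3;H2][#6] describes a trivalent nitrogen with two H attached to carbon (a primary amine).
(A) has a nitrile (-C#N) but the nitrogen is NX1 (triple-bonded), not NX3 with two H.
(B) contains a primary amino group (-NH2), which satisfies every atom and bond constraint.
(C) has a nitro group (-[N+](=O)[O-]) but the nitrogen is [N+] with no H, not NX3H2.
So the answer is (B).

B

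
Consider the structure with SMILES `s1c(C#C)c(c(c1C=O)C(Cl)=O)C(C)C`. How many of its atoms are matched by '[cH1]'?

0

Check the 15 heavy atoms by environment: 1× s (aromatic, H0) → no; 4× c (aromatic, H0) → no; 3× C (H1) → no; 2× O (H0) → no; 2× C (H3) → no; 2× C (H0) → no; 1× Cl (H0) → no.
No environment satisfies the query, so 0 matching atoms.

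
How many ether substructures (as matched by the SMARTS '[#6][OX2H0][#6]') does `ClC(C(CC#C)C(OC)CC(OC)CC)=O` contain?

2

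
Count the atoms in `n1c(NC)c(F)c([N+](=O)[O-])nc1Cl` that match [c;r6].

4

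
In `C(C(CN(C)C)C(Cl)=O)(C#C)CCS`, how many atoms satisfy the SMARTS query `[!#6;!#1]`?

Check the 14 heavy atoms by environment: 10× C → no; 1× N → match; 1× O → match; 1× Cl → match; 1× S → match.
Summing the matching environments: 1 + 1 + 1 + 1 = 4 matching atoms.

4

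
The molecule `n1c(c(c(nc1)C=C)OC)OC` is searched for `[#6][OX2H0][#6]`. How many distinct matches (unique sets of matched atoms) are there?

2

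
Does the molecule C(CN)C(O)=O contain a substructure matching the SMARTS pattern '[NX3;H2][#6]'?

The pattern [NX3;H2][#6] describes a trivalent nitrogen with two H attached to carbon — a primary amine.
The molecule carries a primary amino group (-NH2), whose atoms satisfy every constraint of the query, so the pattern matches.

Yes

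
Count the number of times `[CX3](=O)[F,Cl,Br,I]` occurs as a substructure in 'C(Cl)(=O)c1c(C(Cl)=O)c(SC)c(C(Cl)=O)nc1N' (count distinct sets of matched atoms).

3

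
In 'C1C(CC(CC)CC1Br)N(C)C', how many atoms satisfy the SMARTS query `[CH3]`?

Check the 12 heavy atoms by environment: 4× C (H2) → no; 3× C (H1) → no; 3× C (H3) → match; 1× N (H0) → no; 1× Br (H0) → no.
That gives 3 matching atoms.

3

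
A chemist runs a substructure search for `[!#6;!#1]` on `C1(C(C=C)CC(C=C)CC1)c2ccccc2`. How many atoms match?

Check the 16 heavy atoms by environment: 10× C → no; 6× c (aromatic) → no.
No environment satisfies the query, so 0 matching atoms.

0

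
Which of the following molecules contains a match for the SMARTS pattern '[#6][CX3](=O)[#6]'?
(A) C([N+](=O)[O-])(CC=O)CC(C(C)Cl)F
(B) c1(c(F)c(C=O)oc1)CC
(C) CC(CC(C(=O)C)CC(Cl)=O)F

C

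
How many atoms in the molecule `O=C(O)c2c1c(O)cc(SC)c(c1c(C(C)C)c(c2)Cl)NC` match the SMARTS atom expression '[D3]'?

The query [D3] means: atom with exactly three heavy-atom neighbours.
Check the 22 heavy atoms by environment: 8× c (aromatic, D3) → match; 2× c (aromatic, D2) → no; 2× C (D3) → match; 4× C (D1) → no; 1× S (D2) → no; 3× O (D1) → no; 1× N (D2) → no; 1× Cl (D1) → no.
Summing the matching environments: 8 + 2 = 10 matching atoms.

10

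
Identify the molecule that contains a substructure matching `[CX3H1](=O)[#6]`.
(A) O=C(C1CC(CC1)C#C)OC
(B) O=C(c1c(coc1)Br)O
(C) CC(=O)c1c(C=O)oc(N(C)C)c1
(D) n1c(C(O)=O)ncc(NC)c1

[CX3H1](=O)[#6] describes an sp2 carbon with one H, double-bonded to O and single-bonded to carbon (an aldehyde).
(A) has a methyl-ester group (-C(=O)OCH3) but the carbonyl carbon has H0, not H1.
(B) has a carboxylic acid group (-C(=O)OH) but the carbonyl carbon has H0 and is bonded to O, not H1.
(C) contains an aldehyde (-CHO), which satisfies every atom and bond constraint.
(D) has a carboxylic acid group (-C(=O)OH) but the carbonyl carbon has H0 and is bonded to O, not H1.
So the answer is (C).

C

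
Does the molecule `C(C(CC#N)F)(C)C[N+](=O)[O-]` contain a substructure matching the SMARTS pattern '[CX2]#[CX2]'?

No

The pattern [CX2]#[CX2] describes a carbon-carbon triple bond — an alkyne.
The closest candidate here is a nitrile (-C#N), but the triple bond is C#N, not C#C. No other fragment satisfies the full query, so there is no match.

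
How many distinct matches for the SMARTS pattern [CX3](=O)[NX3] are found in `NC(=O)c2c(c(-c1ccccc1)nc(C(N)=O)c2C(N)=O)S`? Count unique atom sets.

3

[CX3](=O)[NX3] is the SMARTS for an amide: a carbonyl carbon bonded to a trivalent nitrogen.
The molecule carries 3 separate instances of a primary amide (-C(=O)NH2) meeting every constraint; each maps to a distinct set of atoms, giving 3 matches.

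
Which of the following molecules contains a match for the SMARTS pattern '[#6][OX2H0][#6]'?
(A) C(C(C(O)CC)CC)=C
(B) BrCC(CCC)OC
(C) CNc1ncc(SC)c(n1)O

B

[#6][OX2H0][#6] describes an aliphatic oxygen bridging two carbons with no H on the oxygen (an ether).
(A) has a hydroxyl group (-OH) but the oxygen has H1, not H0 bridging two carbons.
(B) contains a methoxy ether (-OCH3), which satisfies every atom and bond constraint.
(C) has a hydroxyl group (-OH) but the oxygen has H1, not H0 bridging two carbons.
So the answer is (B).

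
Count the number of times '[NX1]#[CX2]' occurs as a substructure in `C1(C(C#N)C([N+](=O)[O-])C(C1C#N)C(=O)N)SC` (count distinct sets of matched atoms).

[NX1]#[CX2] is the SMARTS for a nitrile: a nitrogen triple-bonded to a two-connected carbon.
The molecule carries 2 separate instances of a nitrile (-C#N) meeting every constraint; each maps to a distinct set of atoms, giving 2 matches.

2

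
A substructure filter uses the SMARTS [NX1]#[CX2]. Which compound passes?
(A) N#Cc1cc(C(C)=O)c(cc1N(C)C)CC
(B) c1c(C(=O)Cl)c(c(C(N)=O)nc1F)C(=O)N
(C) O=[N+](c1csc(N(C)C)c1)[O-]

[NX1]#[CX2] describes a nitrogen triple-bonded to a two-connected carbon (a nitrile).
(A) contains a nitrile (-C#N), which satisfies every atom and bond constraint.
(B) has a primary amide (-C(=O)NH2) but the nitrogen is NX3, not NX1.
(C) has a nitro group (-[N+](=O)[O-]) but there is no C#N triple bond.
So the answer is (A).

A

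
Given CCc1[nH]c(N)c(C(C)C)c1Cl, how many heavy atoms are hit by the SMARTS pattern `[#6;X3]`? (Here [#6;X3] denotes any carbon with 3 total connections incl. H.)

The query [#6;X3] means: any carbon (aromatic or not) with three total connections.
Check the 12 heavy atoms by environment: 1× n (aromatic, X3) → no; 4× c (aromatic, X3) → match; 1× Cl (X1) → no; 5× C (X4) → no; 1× N (X3) → no.
That gives 4 matching atoms.

4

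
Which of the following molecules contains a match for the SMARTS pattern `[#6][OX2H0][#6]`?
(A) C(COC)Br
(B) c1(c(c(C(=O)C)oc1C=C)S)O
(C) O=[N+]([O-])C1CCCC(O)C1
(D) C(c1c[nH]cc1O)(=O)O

A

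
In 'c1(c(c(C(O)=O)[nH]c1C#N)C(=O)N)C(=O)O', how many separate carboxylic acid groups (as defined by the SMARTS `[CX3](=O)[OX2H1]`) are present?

[CX3](=O)[OX2H1] is the SMARTS for a carboxylic acid: an sp2 carbon double-bonded to O and single-bonded to an -OH oxygen.
The molecule carries 2 separate instances of a carboxylic acid group (-C(=O)OH) meeting every constraint; each maps to a distinct set of atoms, giving 2 matches.

2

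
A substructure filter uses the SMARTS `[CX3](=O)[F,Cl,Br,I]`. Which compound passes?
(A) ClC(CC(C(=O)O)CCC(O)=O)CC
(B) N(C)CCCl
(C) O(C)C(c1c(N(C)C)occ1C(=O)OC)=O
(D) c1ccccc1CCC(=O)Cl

D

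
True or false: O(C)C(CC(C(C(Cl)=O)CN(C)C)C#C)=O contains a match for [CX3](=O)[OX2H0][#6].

True

The pattern [CX3](=O)[OX2H0][#6] describes a carbonyl carbon bonded to an oxygen that is itself bonded to carbon (no H on that O) — an ester.
The molecule carries a methyl-ester group (-C(=O)OCH3), whose atoms satisfy every constraint of the query, so the pattern matches.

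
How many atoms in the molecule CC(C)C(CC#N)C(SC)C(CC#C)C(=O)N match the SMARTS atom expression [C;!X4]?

4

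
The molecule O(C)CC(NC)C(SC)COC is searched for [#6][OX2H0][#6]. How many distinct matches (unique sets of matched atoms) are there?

[#6][OX2H0][#6] is the SMARTS for an ether: an aliphatic oxygen bridging two carbons with no H on the oxygen.
The molecule carries 2 separate instances of a methoxy ether (-OCH3) meeting every constraint; each maps to a distinct set of atoms, giving 2 matches.

2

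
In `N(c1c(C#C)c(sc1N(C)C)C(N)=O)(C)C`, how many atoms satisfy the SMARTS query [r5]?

5

The query [r5] means: r5 matches atoms in a five-membered ring.
Check the 16 heavy atoms by environment: 1× s (aromatic, in 5-ring) → match; 4× c (aromatic, in 5-ring) → match; 3× N (acyclic) → no; 7× C (acyclic) → no; 1× O (acyclic) → no.
Summing the matching environments: 1 + 4 = 5 matching atoms.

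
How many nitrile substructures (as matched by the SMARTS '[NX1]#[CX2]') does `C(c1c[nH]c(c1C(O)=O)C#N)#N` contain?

[NX1]#[CX2] is the SMARTS for a nitrile: a nitrogen triple-bonded to a two-connected carbon.
The molecule carries 2 separate instances of a nitrile (-C#N) meeting every constraint; each maps to a distinct set of atoms, giving 2 matches.

2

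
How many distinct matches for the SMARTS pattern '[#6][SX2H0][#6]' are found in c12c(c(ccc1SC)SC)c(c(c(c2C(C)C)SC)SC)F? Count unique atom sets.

4

[#6][SX2H0][#6] is the SMARTS for a thioether: an aliphatic sulfur bridging two carbons with no H on the sulfur.
The molecule carries 4 separate instances of a methylthio ether (-SCH3) meeting every constraint; each maps to a distinct set of atoms, giving 4 matches.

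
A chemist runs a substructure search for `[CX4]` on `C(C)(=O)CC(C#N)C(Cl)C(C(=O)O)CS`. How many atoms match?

6

Check the 15 heavy atoms by environment: 6× C (X4) → match; 1× S (X2) → no; 2× C (X3) → no; 2× O (X1) → no; 1× C (X2) → no; 1× N (X1) → no; 1× Cl (X1) → no; 1× O (X2) → no.
That gives 6 matching atoms.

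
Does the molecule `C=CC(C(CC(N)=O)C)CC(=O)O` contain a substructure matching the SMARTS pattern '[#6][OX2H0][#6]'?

The pattern [#6][OX2H0][#6] describes an aliphatic oxygen bridging two carbons with no H on the oxygen — an ether.
The closest candidate here is a carboxylic acid group (-C(=O)OH), but the -OH oxygen has H1; the =O is OX1, not OX2. No other fragment satisfies the full query, so there is no match.

No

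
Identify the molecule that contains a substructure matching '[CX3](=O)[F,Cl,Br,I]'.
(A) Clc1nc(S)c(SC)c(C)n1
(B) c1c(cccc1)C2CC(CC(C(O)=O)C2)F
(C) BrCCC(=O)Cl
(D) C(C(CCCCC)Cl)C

[CX3](=O)[F,Cl,Br,I] describes a carbonyl carbon bonded to a halogen (an acyl halide).
(A) has a chloro substituent but the Cl is not on a carbonyl carbon.
(B) has a carboxylic acid group (-C(=O)OH) but the carbonyl is bonded to -OH, not to a halogen.
(C) contains an acyl chloride (-C(=O)Cl), which satisfies every atom and bond constraint.
(D) has a chloro substituent but the Cl is not on a carbonyl carbon.
So the answer is (C).

C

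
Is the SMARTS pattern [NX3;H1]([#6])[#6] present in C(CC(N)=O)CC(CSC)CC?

The pattern [NX3;H1]([#6])[#6] describes a trivalent nitrogen with one H, bonded to two carbons — a secondary amine.
The closest candidate here is a primary amide (-C(=O)NH2), but the -C(=O)NH2 nitrogen has H2, not H1. No other fragment satisfies the full query, so there is no match.

No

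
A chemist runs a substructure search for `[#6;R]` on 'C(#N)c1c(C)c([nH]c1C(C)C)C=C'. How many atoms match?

4

Check the 13 heavy atoms by environment: 1× n (aromatic, in 5-ring) → no; 4× c (aromatic, in 5-ring) → match; 7× C (acyclic) → no; 1× N (acyclic) → no.
That gives 4 matching atoms.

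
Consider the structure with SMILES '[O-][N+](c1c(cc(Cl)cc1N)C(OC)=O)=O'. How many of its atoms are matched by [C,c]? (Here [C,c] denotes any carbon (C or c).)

8

The query [C,c] means: comma = OR; matches aliphatic or aromatic carbon — same as #6.
Check the 15 heavy atoms by environment: 6× c (aromatic) → match; 1× Cl → no; 1× N → no; 2× C → match; 3× O → no; 1× N (charge +1) → no; 1× O (charge -1) → no.
Summing the matching environments: 6 + 2 = 8 matching atoms.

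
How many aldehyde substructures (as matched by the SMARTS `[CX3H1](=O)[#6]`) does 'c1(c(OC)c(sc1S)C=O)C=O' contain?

[CX3H1](=O)[#6] is the SMARTS for an aldehyde: an sp2 carbon with one H, double-bonded to O and single-bonded to carbon.
The molecule carries 2 separate instances of an aldehyde (-CHO) meeting every constraint; each maps to a distinct set of atoms, giving 2 matches.

2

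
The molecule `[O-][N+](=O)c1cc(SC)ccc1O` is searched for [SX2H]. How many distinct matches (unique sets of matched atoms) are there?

[SX2H] is the SMARTS for a thiol: an aliphatic sulfur with two connections, one being H.
The molecule has a methylthio ether (-SCH3), but the sulfur has H0 (bonded to two carbons), not H1; nothing else fits, so there are 0 matches.

0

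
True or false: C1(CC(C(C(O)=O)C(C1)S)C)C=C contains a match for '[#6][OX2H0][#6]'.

The pattern [#6][OX2H0][#6] describes an aliphatic oxygen bridging two carbons with no H on the oxygen — an ether.
The closest candidate here is a carboxylic acid group (-C(=O)OH), but the -OH oxygen has H1; the =O is OX1, not OX2. No other fragment satisfies the full query, so there is no match.

False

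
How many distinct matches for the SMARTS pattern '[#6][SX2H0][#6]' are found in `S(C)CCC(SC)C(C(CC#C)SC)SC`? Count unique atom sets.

4

[#6][SX2H0][#6] is the SMARTS for a thioether: an aliphatic sulfur bridging two carbons with no H on the sulfur.
The molecule carries 4 separate instances of a methylthio ether (-SCH3) meeting every constraint; each maps to a distinct set of atoms, giving 4 matches.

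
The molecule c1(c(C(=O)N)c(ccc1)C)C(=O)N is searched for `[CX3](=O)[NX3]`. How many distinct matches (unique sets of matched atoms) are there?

2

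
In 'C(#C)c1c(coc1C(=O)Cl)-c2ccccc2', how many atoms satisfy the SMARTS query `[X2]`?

3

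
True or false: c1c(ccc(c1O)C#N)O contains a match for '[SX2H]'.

False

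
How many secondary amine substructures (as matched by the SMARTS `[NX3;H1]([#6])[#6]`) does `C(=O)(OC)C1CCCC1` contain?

0

[NX3;H1]([#6])[#6] is the SMARTS for a secondary amine: a trivalent nitrogen with one H, bonded to two carbons.
No fragment in the molecule satisfies every constraint, giving 0 matches.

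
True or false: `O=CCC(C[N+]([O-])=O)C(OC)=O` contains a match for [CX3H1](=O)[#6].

True

The pattern [CX3H1](=O)[#6] describes an sp2 carbon with one H, double-bonded to O and single-bonded to carbon — an aldehyde.
The molecule carries an aldehyde (-CHO), whose atoms satisfy every constraint of the query, so the pattern matches.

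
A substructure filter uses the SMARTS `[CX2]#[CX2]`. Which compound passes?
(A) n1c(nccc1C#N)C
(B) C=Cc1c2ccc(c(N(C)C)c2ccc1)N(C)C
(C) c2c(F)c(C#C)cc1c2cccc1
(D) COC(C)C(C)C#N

[CX2]#[CX2] describes a carbon-carbon triple bond (an alkyne).
(A) has a nitrile (-C#N) but the triple bond is C#N, not C#C.
(B) has a vinyl group (-CH=CH2) but the C=C is a double bond; both carbons are CX3, not CX2.
(C) contains an ethynyl group (-C#CH), which satisfies every atom and bond constraint.
(D) has a nitrile (-C#N) but the triple bond is C#N, not C#C.
So the answer is (C).

C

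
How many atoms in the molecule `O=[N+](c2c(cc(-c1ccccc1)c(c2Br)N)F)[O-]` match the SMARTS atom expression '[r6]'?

12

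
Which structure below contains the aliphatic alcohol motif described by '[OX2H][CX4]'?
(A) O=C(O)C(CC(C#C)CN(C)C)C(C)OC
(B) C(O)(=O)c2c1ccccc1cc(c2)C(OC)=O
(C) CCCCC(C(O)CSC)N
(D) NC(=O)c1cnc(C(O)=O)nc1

[OX2H][CX4] describes a hydroxyl oxygen bound to an sp3 (X4) carbon (an aliphatic alcohol).
(A) has a carboxylic acid group (-C(=O)OH) but the -OH is on a CX3 carbonyl carbon, not a CX4 carbon.
(B) has a carboxylic acid group (-C(=O)OH) but the -OH is on a CX3 carbonyl carbon, not a CX4 carbon.
(C) contains a hydroxyl group (-OH), which satisfies every atom and bond constraint.
(D) has a carboxylic acid group (-C(=O)OH) but the -OH is on a CX3 carbonyl carbon, not a CX4 carbon.
So the answer is (C).

C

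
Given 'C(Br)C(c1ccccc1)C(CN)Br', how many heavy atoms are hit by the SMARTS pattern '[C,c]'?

The query [C,c] means: comma = OR; matches aliphatic or aromatic carbon — same as #6.
Check the 13 heavy atoms by environment: 4× C → match; 1× N → no; 2× Br → no; 6× c (aromatic) → match.
Summing the matching environments: 4 + 6 = 10 matching atoms.

10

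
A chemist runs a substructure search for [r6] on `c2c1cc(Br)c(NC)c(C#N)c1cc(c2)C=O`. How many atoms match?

The query [r6] means: r6 matches atoms in a six-membered ring.
Check the 17 heavy atoms by environment: 10× c (aromatic, in 6-ring) → match; 2× N (acyclic) → no; 3× C (acyclic) → no; 1× Br (acyclic) → no; 1× O (acyclic) → no.
That gives 10 matching atoms.

10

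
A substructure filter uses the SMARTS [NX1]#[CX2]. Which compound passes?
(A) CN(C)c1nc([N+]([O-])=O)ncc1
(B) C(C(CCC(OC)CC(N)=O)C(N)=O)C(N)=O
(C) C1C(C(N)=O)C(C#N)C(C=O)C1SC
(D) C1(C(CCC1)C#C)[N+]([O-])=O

C

[NX1]#[CX2] describes a nitrogen triple-bonded to a two-connected carbon (a nitrile).
(A) has a nitro group (-[N+](=O)[O-]) but there is no C#N triple bond.
(B) has a primary amide (-C(=O)NH2) but the nitrogen is NX3, not NX1.
(C) contains a nitrile (-C#N), which satisfies every atom and bond constraint.
(D) has a nitro group (-[N+](=O)[O-]) but there is no C#N triple bond.
So the answer is (C).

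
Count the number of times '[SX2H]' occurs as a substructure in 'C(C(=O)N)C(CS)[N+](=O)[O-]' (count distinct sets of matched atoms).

1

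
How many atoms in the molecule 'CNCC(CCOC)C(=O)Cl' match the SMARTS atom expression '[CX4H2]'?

The query [CX4H2] means: sp3 carbon (X4) with exactly two hydrogens.
Check the 11 heavy atoms by environment: 3× C (H2, X4) → match; 1× C (H1, X4) → no; 1× N (H1, X3) → no; 2× C (H3, X4) → no; 1× O (H0, X2) → no; 1× C (H0, X3) → no; 1× O (H0, X1) → no; 1× Cl (H0, X1) → no.
That gives 3 matching atoms.

3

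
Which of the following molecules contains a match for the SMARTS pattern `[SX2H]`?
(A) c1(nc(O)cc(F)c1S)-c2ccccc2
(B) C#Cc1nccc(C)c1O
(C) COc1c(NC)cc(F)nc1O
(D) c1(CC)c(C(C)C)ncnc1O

A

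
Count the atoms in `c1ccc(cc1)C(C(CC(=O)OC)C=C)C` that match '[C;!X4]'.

3

Check the 16 heavy atoms by environment: 5× C (X4) → no; 6× c (aromatic, X3) → no; 3× C (X3) → match; 1× O (X1) → no; 1× O (X2) → no.
That gives 3 matching atoms.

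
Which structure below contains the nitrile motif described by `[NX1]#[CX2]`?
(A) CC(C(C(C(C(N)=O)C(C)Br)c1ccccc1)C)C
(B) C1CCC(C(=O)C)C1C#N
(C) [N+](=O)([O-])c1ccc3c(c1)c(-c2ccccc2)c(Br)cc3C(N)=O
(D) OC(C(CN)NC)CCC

[NX1]#[CX2] describes a nitrogen triple-bonded to a two-connected carbon (a nitrile).
(A) has a primary amide (-C(=O)NH2) but the nitrogen is NX3, not NX1.
(B) contains a nitrile (-C#N), which satisfies every atom and bond constraint.
(C) has a nitro group (-[N+](=O)[O-]) but there is no C#N triple bond.
(D) has a primary amino group (-NH2) but the nitrogen is NX3 (three connections), not NX1 triple-bonded.
So the answer is (B).

B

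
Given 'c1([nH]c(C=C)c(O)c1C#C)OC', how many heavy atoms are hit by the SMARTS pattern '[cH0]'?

4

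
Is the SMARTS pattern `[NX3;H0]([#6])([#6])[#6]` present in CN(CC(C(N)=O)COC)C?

The pattern [NX3;H0]([#6])([#6])[#6] describes a trivalent nitrogen with no H, bonded to three carbons — a tertiary amine.
The molecule carries a dimethylamino group (-N(CH3)2), whose atoms satisfy every constraint of the query, so the pattern matches.

Yes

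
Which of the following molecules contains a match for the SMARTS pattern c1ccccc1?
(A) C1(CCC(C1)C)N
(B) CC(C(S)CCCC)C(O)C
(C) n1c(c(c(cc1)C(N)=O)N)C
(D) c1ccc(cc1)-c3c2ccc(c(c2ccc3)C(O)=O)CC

D

c1ccccc1 describes six aromatic carbons in a ring (a benzene ring).
(A) has a methyl group (-CH3) but no six-membered all-carbon aromatic ring is present.
(B) has a methyl group (-CH3) but no six-membered all-carbon aromatic ring is present.
(C) has a methyl group (-CH3) but no six-membered all-carbon aromatic ring is present.
(D) contains a phenyl ring, which satisfies every atom and bond constraint.
So the answer is (D).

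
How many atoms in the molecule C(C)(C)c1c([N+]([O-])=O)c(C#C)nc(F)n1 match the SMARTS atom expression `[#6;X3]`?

4

Check the 15 heavy atoms by environment: 2× n (aromatic, X2) → no; 4× c (aromatic, X3) → match; 1× F (X1) → no; 1× N (charge +1, X3) → no; 1× O (charge -1, X1) → no; 1× O (X1) → no; 3× C (X4) → no; 2× C (X2) → no.
That gives 4 matching atoms.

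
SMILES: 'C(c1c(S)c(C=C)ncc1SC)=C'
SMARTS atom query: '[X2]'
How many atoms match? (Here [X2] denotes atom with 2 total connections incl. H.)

3

The query [X2] means: any atom with exactly two total connections (bonds + H).
Check the 13 heavy atoms by environment: 1× n (aromatic, X2) → match; 5× c (aromatic, X3) → no; 4× C (X3) → no; 2× S (X2) → match; 1× C (X4) → no.
Summing the matching environments: 1 + 2 = 3 matching atoms.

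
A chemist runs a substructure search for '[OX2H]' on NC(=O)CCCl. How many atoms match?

0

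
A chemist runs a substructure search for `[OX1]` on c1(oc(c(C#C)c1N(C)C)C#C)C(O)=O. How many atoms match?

1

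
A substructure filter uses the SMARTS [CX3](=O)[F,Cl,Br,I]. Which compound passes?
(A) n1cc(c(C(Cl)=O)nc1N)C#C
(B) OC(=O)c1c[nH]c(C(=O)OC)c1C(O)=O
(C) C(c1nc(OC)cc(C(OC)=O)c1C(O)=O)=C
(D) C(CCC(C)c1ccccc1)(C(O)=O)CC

A

[CX3](=O)[F,Cl,Br,I] describes a carbonyl carbon bonded to a halogen (an acyl halide).
(A) contains an acyl chloride (-C(=O)Cl), which satisfies every atom and bond constraint.
(B) has a carboxylic acid group (-C(=O)OH) but the carbonyl is bonded to -OH, not to a halogen.
(C) has a carboxylic acid group (-C(=O)OH) but the carbonyl is bonded to -OH, not to a halogen.
(D) has a carboxylic acid group (-C(=O)OH) but the carbonyl is bonded to -OH, not to a halogen.
So the answer is (A).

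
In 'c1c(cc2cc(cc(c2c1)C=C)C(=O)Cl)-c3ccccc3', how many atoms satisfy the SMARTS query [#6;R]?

16

The query [#6;R] means: carbon that is part of a ring.
Check the 21 heavy atoms by environment: 16× c (aromatic, in 6-ring) → match; 3× C (acyclic) → no; 1× O (acyclic) → no; 1× Cl (acyclic) → no.
That gives 16 matching atoms.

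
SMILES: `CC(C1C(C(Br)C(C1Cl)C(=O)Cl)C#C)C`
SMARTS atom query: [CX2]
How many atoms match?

The query [CX2] means: C with X2: aliphatic carbon with exactly 2 total connections.
Check the 15 heavy atoms by environment: 8× C (X4) → no; 2× C (X2) → match; 1× Br (X1) → no; 2× Cl (X1) → no; 1× C (X3) → no; 1× O (X1) → no.
That gives 2 matching atoms.

2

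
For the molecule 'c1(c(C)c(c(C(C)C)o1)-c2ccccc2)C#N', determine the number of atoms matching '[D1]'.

The query [D1] means: atom with exactly one heavy-atom neighbour (degree 1).
Check the 17 heavy atoms by environment: 1× o (aromatic, D2) → no; 5× c (aromatic, D3) → no; 3× C (D1) → match; 1× C (D2) → no; 1× N (D1) → match; 1× C (D3) → no; 5× c (aromatic, D2) → no.
Summing the matching environments: 3 + 1 = 4 matching atoms.

4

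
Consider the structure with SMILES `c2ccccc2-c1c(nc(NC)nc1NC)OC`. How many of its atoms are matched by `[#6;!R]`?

The query [#6;!R] means: carbon not in any ring.
Check the 18 heavy atoms by environment: 2× n (aromatic, in 6-ring) → no; 10× c (aromatic, in 6-ring) → no; 2× N (acyclic) → no; 3× C (acyclic) → match; 1× O (acyclic) → no.
That gives 3 matching atoms.

3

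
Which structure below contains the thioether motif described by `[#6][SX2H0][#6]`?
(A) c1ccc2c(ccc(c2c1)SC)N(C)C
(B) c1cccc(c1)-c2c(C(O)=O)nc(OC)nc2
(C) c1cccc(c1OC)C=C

A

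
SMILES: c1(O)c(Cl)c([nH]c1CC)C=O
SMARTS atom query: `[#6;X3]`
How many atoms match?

5

The query [#6;X3] means: any carbon (aromatic or not) with three total connections.
Check the 11 heavy atoms by environment: 1× n (aromatic, X3) → no; 4× c (aromatic, X3) → match; 2× C (X4) → no; 1× Cl (X1) → no; 1× C (X3) → match; 1× O (X1) → no; 1× O (X2) → no.
Summing the matching environments: 4 + 1 = 5 matching atoms.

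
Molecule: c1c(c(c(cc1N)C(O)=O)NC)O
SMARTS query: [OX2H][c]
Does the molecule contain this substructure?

Yes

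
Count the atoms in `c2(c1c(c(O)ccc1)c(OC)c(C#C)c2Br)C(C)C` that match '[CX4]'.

4

Check the 19 heavy atoms by environment: 10× c (aromatic, X3) → no; 2× O (X2) → no; 4× C (X4) → match; 1× Br (X1) → no; 2× C (X2) → no.
That gives 4 matching atoms.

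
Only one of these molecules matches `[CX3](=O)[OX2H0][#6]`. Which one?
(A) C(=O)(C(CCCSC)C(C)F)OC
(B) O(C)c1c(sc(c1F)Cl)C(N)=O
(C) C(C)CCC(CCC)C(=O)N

A

[CX3](=O)[OX2H0][#6] describes a carbonyl carbon bonded to an oxygen that is itself bonded to carbon (no H on that O) (an ester).
(A) contains a methyl-ester group (-C(=O)OCH3), which satisfies every atom and bond constraint.
(B) has a primary amide (-C(=O)NH2) but the carbonyl is bonded to N, not to an O-C linkage.
(C) has a primary amide (-C(=O)NH2) but the carbonyl is bonded to N, not to an O-C linkage.
So the answer is (A).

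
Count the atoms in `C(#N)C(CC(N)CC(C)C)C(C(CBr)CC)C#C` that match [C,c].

15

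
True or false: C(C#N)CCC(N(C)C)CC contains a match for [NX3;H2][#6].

False

The pattern [NX3;H2][#6] describes a trivalent nitrogen with two H attached to carbon — a primary amine.
The closest candidate here is a dimethylamino group (-N(CH3)2), but the nitrogen has H0, not H2. No other fragment satisfies the full query, so there is no match.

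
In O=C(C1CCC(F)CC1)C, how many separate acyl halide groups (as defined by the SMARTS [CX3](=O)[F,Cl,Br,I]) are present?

0

[CX3](=O)[F,Cl,Br,I] is the SMARTS for an acyl halide: a carbonyl carbon bonded to a halogen.
No fragment in the molecule satisfies every constraint, giving 0 matches.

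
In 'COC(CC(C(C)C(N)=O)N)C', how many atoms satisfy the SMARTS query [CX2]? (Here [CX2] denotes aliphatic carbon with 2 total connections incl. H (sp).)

0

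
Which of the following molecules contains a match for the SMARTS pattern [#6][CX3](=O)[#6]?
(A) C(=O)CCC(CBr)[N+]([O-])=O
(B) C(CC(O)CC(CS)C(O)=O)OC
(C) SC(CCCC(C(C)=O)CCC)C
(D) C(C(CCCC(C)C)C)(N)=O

C

[#6][CX3](=O)[#6] describes a carbonyl carbon (no H) flanked by two carbons (a ketone).
(A) has an aldehyde (-CHO) but the carbonyl carbon has H1, so it is not flanked by two carbons.
(B) has a carboxylic acid group (-C(=O)OH) but one neighbour of the carbonyl carbon is O, not C.
(C) contains an acetyl/ketone group (-C(=O)CH3), which satisfies every atom and bond constraint.
(D) has a primary amide (-C(=O)NH2) but one neighbour of the carbonyl carbon is N, not C.
So the answer is (C).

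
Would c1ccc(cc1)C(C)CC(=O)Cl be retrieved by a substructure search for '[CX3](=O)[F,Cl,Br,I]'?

Yes

The pattern [CX3](=O)[F,Cl,Br,I] describes a carbonyl carbon bonded to a halogen — an acyl halide.
The molecule carries an acyl chloride (-C(=O)Cl), whose atoms satisfy every constraint of the query, so the pattern matches.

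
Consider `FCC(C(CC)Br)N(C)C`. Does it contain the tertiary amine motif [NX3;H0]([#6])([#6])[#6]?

Yes

The pattern [NX3;H0]([#6])([#6])[#6] describes a trivalent nitrogen with no H, bonded to three carbons — a tertiary amine.
The molecule carries a dimethylamino group (-N(CH3)2), whose atoms satisfy every constraint of the query, so the pattern matches.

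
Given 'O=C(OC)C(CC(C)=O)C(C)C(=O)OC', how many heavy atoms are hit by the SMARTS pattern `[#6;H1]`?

2

The query [#6;H1] means: any carbon bearing exactly one hydrogen.
Check the 15 heavy atoms by environment: 4× C (H3) → no; 2× C (H1) → match; 1× C (H2) → no; 3× C (H0) → no; 5× O (H0) → no.
That gives 2 matching atoms.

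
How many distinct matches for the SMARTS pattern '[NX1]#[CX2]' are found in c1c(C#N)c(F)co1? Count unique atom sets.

1

[NX1]#[CX2] is the SMARTS for a nitrile: a nitrogen triple-bonded to a two-connected carbon.
Exactly one fragment in the molecule meets all constraints, giving 1 match.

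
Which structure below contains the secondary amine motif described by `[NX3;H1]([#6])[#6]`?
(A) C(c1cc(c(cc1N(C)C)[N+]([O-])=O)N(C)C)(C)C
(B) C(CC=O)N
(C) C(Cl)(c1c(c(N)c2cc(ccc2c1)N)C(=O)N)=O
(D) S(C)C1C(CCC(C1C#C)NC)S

[NX3;H1]([#6])[#6] describes a trivalent nitrogen with one H, bonded to two carbons (a secondary amine).
(A) has a dimethylamino group (-N(CH3)2) but the nitrogen has H0, not H1.
(B) has a primary amino group (-NH2) but the nitrogen has H2 and only one carbon neighbour.
(C) has a primary amide (-C(=O)NH2) but the -C(=O)NH2 nitrogen has H2, not H1.
(D) contains an N-methylamino group (-NHCH3), which satisfies every atom and bond constraint.
So the answer is (D).

D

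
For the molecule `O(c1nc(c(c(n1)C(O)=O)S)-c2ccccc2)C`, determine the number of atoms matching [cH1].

5

Check the 18 heavy atoms by environment: 2× n (aromatic, H0) → no; 5× c (aromatic, H0) → no; 1× C (H0) → no; 2× O (H0) → no; 1× O (H1) → no; 5× c (aromatic, H1) → match; 1× S (H1) → no; 1× C (H3) → no.
That gives 5 matching atoms.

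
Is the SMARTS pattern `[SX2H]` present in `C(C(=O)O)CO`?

No

The pattern [SX2H] describes an aliphatic sulfur with two connections, one being H — a thiol.
The closest candidate here is a hydroxyl group (-OH), but it is an -OH, not an -SH. No other fragment satisfies the full query, so there is no match.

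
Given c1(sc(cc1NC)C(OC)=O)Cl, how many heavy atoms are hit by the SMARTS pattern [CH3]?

2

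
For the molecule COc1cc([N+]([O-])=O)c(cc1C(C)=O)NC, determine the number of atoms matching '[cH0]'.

4

Check the 16 heavy atoms by environment: 4× c (aromatic, H0) → match; 2× c (aromatic, H1) → no; 3× O (H0) → no; 3× C (H3) → no; 1× N (H1) → no; 1× N (charge +1, H0) → no; 1× O (charge -1, H0) → no; 1× C (H0) → no.
That gives 4 matching atoms.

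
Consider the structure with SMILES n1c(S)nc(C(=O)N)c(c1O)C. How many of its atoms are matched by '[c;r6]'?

4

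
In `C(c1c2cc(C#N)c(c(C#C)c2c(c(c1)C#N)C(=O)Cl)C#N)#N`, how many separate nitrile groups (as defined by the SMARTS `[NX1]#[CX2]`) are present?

4

[NX1]#[CX2] is the SMARTS for a nitrile: a nitrogen triple-bonded to a two-connected carbon.
The molecule carries 4 separate instances of a nitrile (-C#N) meeting every constraint; each maps to a distinct set of atoms, giving 4 matches.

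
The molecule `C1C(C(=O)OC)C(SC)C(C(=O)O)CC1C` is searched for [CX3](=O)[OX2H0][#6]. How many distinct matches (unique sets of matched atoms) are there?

1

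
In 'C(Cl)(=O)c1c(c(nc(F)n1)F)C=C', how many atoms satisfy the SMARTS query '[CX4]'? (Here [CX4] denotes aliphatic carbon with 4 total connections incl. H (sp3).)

Check the 13 heavy atoms by environment: 2× n (aromatic, X2) → no; 4× c (aromatic, X3) → no; 3× C (X3) → no; 1× O (X1) → no; 1× Cl (X1) → no; 2× F (X1) → no.
No environment satisfies the query, so 0 matching atoms.

0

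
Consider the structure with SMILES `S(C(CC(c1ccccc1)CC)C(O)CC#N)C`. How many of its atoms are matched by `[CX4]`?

8

The query [CX4] means: C with X4: aliphatic carbon with exactly 4 total connections (bonds + H).
Check the 18 heavy atoms by environment: 8× C (X4) → match; 1× C (X2) → no; 1× N (X1) → no; 1× O (X2) → no; 1× S (X2) → no; 6× c (aromatic, X3) → no.
That gives 8 matching atoms.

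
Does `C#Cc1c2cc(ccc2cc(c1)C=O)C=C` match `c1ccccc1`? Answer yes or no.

The pattern c1ccccc1 describes six aromatic carbons in a ring — a benzene ring.
The required atom environment is present in the molecule, so the pattern matches.

Yes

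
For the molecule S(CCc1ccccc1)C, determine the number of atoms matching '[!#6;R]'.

0

Check the 10 heavy atoms by environment: 3× C (acyclic) → no; 1× S (acyclic) → no; 6× c (aromatic, in 6-ring) → no.
No environment satisfies the query, so 0 matching atoms.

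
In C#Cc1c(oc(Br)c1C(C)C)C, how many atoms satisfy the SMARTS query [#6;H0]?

5

The query [#6;H0] means: any carbon with no attached hydrogen.
Check the 12 heavy atoms by environment: 1× o (aromatic, H0) → no; 4× c (aromatic, H0) → match; 3× C (H3) → no; 2× C (H1) → no; 1× C (H0) → match; 1× Br (H0) → no.
Summing the matching environments: 4 + 1 = 5 matching atoms.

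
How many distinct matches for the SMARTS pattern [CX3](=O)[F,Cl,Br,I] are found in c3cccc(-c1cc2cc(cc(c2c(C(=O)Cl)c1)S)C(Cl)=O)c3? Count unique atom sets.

2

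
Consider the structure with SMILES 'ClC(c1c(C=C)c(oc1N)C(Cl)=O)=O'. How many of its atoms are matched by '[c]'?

4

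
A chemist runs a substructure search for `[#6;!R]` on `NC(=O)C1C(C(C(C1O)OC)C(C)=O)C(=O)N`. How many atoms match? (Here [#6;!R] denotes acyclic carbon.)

5

Check the 17 heavy atoms by environment: 5× C (in 5-ring) → no; 5× C (acyclic) → match; 5× O (acyclic) → no; 2× N (acyclic) → no.
That gives 5 matching atoms.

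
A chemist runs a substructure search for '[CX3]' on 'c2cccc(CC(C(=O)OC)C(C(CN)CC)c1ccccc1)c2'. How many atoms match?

Check the 24 heavy atoms by environment: 8× C (X4) → no; 12× c (aromatic, X3) → no; 1× N (X3) → no; 1× C (X3) → match; 1× O (X1) → no; 1× O (X2) → no.
That gives 1 matching atom.

1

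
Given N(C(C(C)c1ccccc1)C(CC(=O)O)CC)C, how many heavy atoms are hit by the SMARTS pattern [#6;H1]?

8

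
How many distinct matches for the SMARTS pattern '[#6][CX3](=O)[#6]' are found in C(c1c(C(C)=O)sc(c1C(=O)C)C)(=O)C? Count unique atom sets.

3

[#6][CX3](=O)[#6] is the SMARTS for a ketone: a carbonyl carbon (no H) flanked by two carbons.
The molecule carries 3 separate instances of an acetyl/ketone group (-C(=O)CH3) meeting every constraint; each maps to a distinct set of atoms, giving 3 matches.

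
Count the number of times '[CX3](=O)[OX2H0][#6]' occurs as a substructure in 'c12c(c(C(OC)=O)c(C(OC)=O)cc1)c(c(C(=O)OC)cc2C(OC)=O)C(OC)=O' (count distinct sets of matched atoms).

5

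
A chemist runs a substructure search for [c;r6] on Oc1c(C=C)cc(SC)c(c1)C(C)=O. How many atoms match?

The query [c;r6] means: aromatic carbon that belongs to a six-membered ring.
Check the 14 heavy atoms by environment: 6× c (aromatic, in 6-ring) → match; 5× C (acyclic) → no; 2× O (acyclic) → no; 1× S (acyclic) → no.
That gives 6 matching atoms.

6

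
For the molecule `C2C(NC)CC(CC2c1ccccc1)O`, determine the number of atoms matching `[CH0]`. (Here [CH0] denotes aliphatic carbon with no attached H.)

0

The query [CH0] means: aliphatic carbon with no attached hydrogen.
Check the 15 heavy atoms by environment: 3× C (H1) → no; 3× C (H2) → no; 1× c (aromatic, H0) → no; 5× c (aromatic, H1) → no; 1× O (H1) → no; 1× N (H1) → no; 1× C (H3) → no.
No environment satisfies the query, so 0 matching atoms.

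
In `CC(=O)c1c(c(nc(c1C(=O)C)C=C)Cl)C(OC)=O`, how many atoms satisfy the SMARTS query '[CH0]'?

The query [CH0] means: aliphatic carbon with no attached hydrogen.
Check the 19 heavy atoms by environment: 1× n (aromatic, H0) → no; 5× c (aromatic, H0) → no; 3× C (H0) → match; 4× O (H0) → no; 3× C (H3) → no; 1× C (H1) → no; 1× C (H2) → no; 1× Cl (H0) → no.
That gives 3 matching atoms.

3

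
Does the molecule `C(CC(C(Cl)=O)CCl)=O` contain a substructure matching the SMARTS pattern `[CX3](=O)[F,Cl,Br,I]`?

Yes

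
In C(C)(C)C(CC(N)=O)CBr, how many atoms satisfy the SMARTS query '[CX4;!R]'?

6

Check the 10 heavy atoms by environment: 6× C (X4, acyclic) → match; 1× Br (X1, acyclic) → no; 1× C (X3, acyclic) → no; 1× O (X1, acyclic) → no; 1× N (X3, acyclic) → no.
That gives 6 matching atoms.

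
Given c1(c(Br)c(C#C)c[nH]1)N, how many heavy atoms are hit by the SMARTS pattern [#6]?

The query [#6] means: #6 matches any atom with atomic number 6 (carbon, aromatic or aliphatic).
Check the 9 heavy atoms by environment: 1× n (aromatic) → no; 4× c (aromatic) → match; 1× Br → no; 1× N → no; 2× C → match.
Summing the matching environments: 4 + 2 = 6 matching atoms.

6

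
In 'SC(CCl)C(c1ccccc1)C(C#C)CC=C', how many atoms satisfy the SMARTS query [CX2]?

Check the 17 heavy atoms by environment: 5× C (X4) → no; 1× S (X2) → no; 1× Cl (X1) → no; 6× c (aromatic, X3) → no; 2× C (X2) → match; 2× C (X3) → no.
That gives 2 matching atoms.

2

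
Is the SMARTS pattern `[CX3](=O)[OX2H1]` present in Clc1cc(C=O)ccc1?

The pattern [CX3](=O)[OX2H1] describes an sp2 carbon double-bonded to O and single-bonded to an -OH oxygen — a carboxylic acid.
The closest candidate here is an aldehyde (-CHO), but there is no singly-bonded oxygen on the carbonyl carbon. No other fragment satisfies the full query, so there is no match.

No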